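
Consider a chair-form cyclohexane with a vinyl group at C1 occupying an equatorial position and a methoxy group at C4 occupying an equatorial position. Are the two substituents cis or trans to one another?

C1 and C4 have opposite parity, so their axial bonds point in opposite directions.
With opposite-parity carbons, two substituents on the same face are one axial and one equatorial; opposite faces give both axial or both equatorial.
Here the groups are equatorial/equatorial → opposite face → trans.

trans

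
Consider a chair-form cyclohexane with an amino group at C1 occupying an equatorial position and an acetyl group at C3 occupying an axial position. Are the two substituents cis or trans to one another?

trans

C1 and C3 have the same parity, so their axial bonds point in the same direction.
With same-parity carbons, two substituents on the same face are both axial or both equatorial; opposite faces give one of each.
Here the groups are equatorial/axial → opposite face → trans.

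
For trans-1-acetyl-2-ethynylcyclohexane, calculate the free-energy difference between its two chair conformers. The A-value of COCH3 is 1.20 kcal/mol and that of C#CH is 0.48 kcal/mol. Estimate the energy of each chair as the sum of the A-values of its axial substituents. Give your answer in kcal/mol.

C1 and C2 have opposite parity, so for the trans isomer the two substituents are e,e in one chair and a,a in the other.
Chair I (acetyl axial, ethynyl axial): E = 1.68 kcal/mol.
Chair II (acetyl equatorial, ethynyl equatorial): E = 0.00 kcal/mol.
ΔE = 1.68 − 0.00 = 1.68 kcal/mol; chair II is more stable.

1.68 kcal/mol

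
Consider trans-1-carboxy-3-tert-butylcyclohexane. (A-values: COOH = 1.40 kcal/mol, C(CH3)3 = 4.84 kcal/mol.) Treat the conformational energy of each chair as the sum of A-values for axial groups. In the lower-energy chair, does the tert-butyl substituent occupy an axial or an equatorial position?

C1 and C3 have the same parity, so for the trans isomer the two substituents are one axial and one equatorial in each chair.
Chair I (carboxyl axial, tert-butyl equatorial): E = 1.40 kcal/mol.
Chair II (carboxyl equatorial, tert-butyl axial): E = 4.84 kcal/mol.
Chair I is the more stable (lower-energy) conformer, and in that chair the tert-butyl group is equatorial.

equatorial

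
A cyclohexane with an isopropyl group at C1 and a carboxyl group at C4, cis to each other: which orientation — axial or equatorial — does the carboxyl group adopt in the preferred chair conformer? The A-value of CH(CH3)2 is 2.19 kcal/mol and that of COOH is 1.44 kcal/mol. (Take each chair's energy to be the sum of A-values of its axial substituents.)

axial

C1 and C4 have opposite parity, so for the cis isomer the two substituents are one axial and one equatorial in each chair.
Chair I (isopropyl axial, carboxyl equatorial): E = 2.19 kcal/mol.
Chair II (isopropyl equatorial, carboxyl axial): E = 1.44 kcal/mol.
Chair II is the more stable (lower-energy) conformer, and in that chair the carboxyl group is axial.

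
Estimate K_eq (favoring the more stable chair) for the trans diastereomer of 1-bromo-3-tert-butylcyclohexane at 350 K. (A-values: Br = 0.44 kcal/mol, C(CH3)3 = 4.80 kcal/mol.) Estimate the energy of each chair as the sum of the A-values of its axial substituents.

K ≈ 528

C1 and C3 have the same parity, so for the trans isomer the two substituents are one axial and one equatorial in each chair.
Chair I (bromo axial, tert-butyl equatorial): E = 0.44 kcal/mol; chair II (bromo equatorial, tert-butyl axial): E = 4.80 kcal/mol.
ΔG = 4.36 kcal/mol between the two chairs.
K = exp(ΔG/RT) with R = 1.987×10⁻³ kcal mol⁻¹ K⁻¹ and T = 350 K gives K ≈ 528.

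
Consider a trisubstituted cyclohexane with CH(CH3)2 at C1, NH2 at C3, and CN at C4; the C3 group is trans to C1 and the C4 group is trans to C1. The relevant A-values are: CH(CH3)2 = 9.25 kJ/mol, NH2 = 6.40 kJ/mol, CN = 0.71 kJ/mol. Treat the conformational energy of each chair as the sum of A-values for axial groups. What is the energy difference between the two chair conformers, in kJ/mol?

Chair I (isopropyl axial, amino equatorial, cyano axial): E = 9.96 kJ/mol.
Chair II (isopropyl equatorial, amino axial, cyano equatorial): E = 6.40 kJ/mol.
ΔE = 9.96 − 6.40 = 3.56 kJ/mol; chair II is more stable.

3.56 kJ/mol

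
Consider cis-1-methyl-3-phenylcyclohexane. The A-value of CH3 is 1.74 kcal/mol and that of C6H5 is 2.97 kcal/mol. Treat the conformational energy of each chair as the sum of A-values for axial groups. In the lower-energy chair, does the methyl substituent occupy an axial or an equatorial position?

equatorial

C1 and C3 have the same parity, so for the cis isomer the two substituents are e,e in one chair and a,a in the other.
Chair I (methyl axial, phenyl axial): E = 4.71 kcal/mol.
Chair II (methyl equatorial, phenyl equatorial): E = 0.00 kcal/mol.
Chair II is the more stable (lower-energy) conformer, and in that chair the methyl group is equatorial.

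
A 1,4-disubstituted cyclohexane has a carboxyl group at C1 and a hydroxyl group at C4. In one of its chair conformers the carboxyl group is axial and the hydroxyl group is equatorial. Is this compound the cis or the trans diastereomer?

C1 and C4 have opposite parity, so their axial bonds point in opposite directions.
With opposite-parity carbons, two substituents on the same face are one axial and one equatorial; opposite faces give both axial or both equatorial.
Here the groups are axial/equatorial → same face → cis.

cis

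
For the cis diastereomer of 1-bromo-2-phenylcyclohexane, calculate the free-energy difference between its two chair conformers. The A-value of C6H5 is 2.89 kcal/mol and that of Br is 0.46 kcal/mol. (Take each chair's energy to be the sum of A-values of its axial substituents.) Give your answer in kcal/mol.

C1 and C2 have opposite parity, so for the cis isomer the two substituents are one axial and one equatorial in each chair.
Chair I (phenyl axial, bromo equatorial): E = 2.89 kcal/mol.
Chair II (phenyl equatorial, bromo axial): E = 0.46 kcal/mol.
ΔE = 2.89 − 0.46 = 2.43 kcal/mol; chair II is more stable.

2.43 kcal/mol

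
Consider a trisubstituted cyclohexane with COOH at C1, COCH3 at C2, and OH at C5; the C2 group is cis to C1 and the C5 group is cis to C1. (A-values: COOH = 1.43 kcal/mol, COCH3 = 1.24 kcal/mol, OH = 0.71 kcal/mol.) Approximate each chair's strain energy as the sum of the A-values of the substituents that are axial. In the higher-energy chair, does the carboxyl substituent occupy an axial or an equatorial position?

axial

Chair I (carboxyl axial, acetyl equatorial, hydroxyl axial): E = 2.14 kcal/mol.
Chair II (carboxyl equatorial, acetyl axial, hydroxyl equatorial): E = 1.24 kcal/mol.
Chair I is the less stable (higher-energy) conformer, and in that chair the carboxyl group is axial.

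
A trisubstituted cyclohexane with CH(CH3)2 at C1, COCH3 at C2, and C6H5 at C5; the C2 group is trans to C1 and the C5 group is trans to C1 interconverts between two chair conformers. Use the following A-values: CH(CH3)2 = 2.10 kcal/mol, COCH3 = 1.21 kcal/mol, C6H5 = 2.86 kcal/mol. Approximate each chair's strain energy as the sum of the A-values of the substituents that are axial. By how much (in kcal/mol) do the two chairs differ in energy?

Chair I (isopropyl axial, acetyl axial, phenyl equatorial): E = 3.31 kcal/mol.
Chair II (isopropyl equatorial, acetyl equatorial, phenyl axial): E = 2.86 kcal/mol.
ΔE = 3.31 − 2.86 = 0.45 kcal/mol; chair II is more stable.

0.45 kcal/mol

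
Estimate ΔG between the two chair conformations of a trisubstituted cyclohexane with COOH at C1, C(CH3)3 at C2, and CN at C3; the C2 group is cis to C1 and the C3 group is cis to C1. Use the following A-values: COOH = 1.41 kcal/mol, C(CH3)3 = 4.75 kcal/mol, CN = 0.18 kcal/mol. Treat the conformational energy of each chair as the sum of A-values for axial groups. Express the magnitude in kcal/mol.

3.16 kcal/mol

Chair I (carboxyl axial, tert-butyl equatorial, cyano axial): E = 1.59 kcal/mol.
Chair II (carboxyl equatorial, tert-butyl axial, cyano equatorial): E = 4.75 kcal/mol.
ΔE = 4.75 − 1.59 = 3.16 kcal/mol; chair I is more stable.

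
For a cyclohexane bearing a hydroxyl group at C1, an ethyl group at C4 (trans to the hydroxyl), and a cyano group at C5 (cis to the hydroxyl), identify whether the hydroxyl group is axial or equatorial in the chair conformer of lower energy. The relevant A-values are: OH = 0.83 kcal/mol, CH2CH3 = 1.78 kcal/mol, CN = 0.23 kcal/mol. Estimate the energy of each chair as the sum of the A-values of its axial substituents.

equatorial

Chair I (hydroxyl axial, ethyl axial, cyano axial): E = 2.84 kcal/mol.
Chair II (hydroxyl equatorial, ethyl equatorial, cyano equatorial): E = 0.00 kcal/mol.
Chair II is the more stable (lower-energy) conformer, and in that chair the hydroxyl group is equatorial.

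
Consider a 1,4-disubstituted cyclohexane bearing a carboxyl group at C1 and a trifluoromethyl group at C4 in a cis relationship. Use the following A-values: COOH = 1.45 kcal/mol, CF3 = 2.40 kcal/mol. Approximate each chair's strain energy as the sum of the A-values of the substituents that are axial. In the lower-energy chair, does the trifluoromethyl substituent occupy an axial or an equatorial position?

C1 and C4 have opposite parity, so for the cis isomer the two substituents are one axial and one equatorial in each chair.
Chair I (carboxyl axial, trifluoromethyl equatorial): E = 1.45 kcal/mol.
Chair II (carboxyl equatorial, trifluoromethyl axial): E = 2.40 kcal/mol.
Chair I is the more stable (lower-energy) conformer, and in that chair the trifluoromethyl group is equatorial.

equatorial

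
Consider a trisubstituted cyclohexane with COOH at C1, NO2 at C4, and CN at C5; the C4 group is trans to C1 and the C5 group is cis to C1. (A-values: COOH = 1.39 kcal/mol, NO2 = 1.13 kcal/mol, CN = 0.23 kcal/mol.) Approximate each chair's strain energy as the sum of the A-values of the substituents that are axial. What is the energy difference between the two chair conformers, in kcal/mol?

Chair I (carboxyl axial, nitro axial, cyano axial): E = 2.75 kcal/mol.
Chair II (carboxyl equatorial, nitro equatorial, cyano equatorial): E = 0.00 kcal/mol.
ΔE = 2.75 − 0.00 = 2.75 kcal/mol; chair II is more stable.

2.75 kcal/mol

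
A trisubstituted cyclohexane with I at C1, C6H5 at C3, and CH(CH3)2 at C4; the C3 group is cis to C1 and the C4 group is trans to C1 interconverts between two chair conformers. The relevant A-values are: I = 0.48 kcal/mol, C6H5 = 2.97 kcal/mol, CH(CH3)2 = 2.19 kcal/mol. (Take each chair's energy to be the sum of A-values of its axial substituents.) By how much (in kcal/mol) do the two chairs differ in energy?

Chair I (iodo axial, phenyl axial, isopropyl axial): E = 5.64 kcal/mol.
Chair II (iodo equatorial, phenyl equatorial, isopropyl equatorial): E = 0.00 kcal/mol.
ΔE = 5.64 − 0.00 = 5.64 kcal/mol; chair II is more stable.

5.64 kcal/mol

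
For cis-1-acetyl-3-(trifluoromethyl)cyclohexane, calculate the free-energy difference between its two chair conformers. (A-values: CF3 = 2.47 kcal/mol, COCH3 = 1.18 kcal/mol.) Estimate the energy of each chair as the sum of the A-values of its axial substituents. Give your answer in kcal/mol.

3.65 kcal/mol

C1 and C3 have the same parity, so for the cis isomer the two substituents are e,e in one chair and a,a in the other.
Chair I (trifluoromethyl axial, acetyl axial): E = 3.65 kcal/mol.
Chair II (trifluoromethyl equatorial, acetyl equatorial): E = 0.00 kcal/mol.
ΔE = 3.65 − 0.00 = 3.65 kcal/mol; chair II is more stable.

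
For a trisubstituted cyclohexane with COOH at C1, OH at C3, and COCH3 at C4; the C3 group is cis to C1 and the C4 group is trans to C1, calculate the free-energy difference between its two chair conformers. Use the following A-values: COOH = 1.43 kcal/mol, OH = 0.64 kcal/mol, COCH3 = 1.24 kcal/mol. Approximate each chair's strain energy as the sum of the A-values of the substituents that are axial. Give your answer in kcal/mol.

Chair I (carboxyl axial, hydroxyl axial, acetyl axial): E = 3.31 kcal/mol.
Chair II (carboxyl equatorial, hydroxyl equatorial, acetyl equatorial): E = 0.00 kcal/mol.
ΔE = 3.31 − 0.00 = 3.31 kcal/mol; chair II is more stable.

3.31 kcal/mol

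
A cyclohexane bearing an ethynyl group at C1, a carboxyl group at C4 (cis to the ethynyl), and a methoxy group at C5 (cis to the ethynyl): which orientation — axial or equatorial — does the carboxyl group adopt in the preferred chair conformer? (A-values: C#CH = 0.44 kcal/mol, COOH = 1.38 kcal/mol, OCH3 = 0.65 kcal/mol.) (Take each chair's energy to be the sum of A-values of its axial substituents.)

Chair I (ethynyl axial, carboxyl equatorial, methoxy axial): E = 1.09 kcal/mol.
Chair II (ethynyl equatorial, carboxyl axial, methoxy equatorial): E = 1.38 kcal/mol.
Chair I is the more stable (lower-energy) conformer, and in that chair the carboxyl group is equatorial.

equatorial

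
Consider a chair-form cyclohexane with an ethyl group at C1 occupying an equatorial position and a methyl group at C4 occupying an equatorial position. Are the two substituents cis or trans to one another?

trans

C1 and C4 have opposite parity, so their axial bonds point in opposite directions.
With opposite-parity carbons, two substituents on the same face are one axial and one equatorial; opposite faces give both axial or both equatorial.
Here the groups are equatorial/equatorial → opposite face → trans.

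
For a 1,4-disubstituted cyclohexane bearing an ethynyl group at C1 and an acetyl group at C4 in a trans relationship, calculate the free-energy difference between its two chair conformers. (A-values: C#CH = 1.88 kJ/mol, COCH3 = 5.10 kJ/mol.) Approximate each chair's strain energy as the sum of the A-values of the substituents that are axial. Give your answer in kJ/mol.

6.98 kJ/mol

C1 and C4 have opposite parity, so for the trans isomer the two substituents are e,e in one chair and a,a in the other.
Chair I (ethynyl axial, acetyl axial): E = 6.98 kJ/mol.
Chair II (ethynyl equatorial, acetyl equatorial): E = 0.00 kJ/mol.
ΔE = 6.98 − 0.00 = 6.98 kJ/mol; chair II is more stable.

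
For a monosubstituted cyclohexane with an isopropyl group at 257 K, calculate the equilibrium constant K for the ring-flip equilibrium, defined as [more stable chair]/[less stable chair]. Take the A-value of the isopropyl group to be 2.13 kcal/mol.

K ≈ 64.8

One chair has the isopropyl group axial (E = 2.13 kcal/mol) and the other has it equatorial (E = 0).
ΔG = 2.13 kcal/mol between the two chairs.
K = exp(ΔG/RT) with R = 1.987×10⁻³ kcal mol⁻¹ K⁻¹ and T = 257 K gives K ≈ 64.8.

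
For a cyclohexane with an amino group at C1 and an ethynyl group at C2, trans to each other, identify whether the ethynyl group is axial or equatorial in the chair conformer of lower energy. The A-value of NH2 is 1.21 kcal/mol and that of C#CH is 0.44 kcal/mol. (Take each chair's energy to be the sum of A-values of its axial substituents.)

equatorial

C1 and C2 have opposite parity, so for the trans isomer the two substituents are e,e in one chair and a,a in the other.
Chair I (amino axial, ethynyl axial): E = 1.65 kcal/mol.
Chair II (amino equatorial, ethynyl equatorial): E = 0.00 kcal/mol.
Chair II is the more stable (lower-energy) conformer, and in that chair the ethynyl group is equatorial.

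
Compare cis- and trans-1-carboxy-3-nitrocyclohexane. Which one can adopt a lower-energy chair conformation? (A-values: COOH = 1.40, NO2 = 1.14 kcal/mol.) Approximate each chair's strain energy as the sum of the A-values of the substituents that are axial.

cis

At 1,3 positions (parity same): cis → (e,e or a,a); trans → (a,e or e,a).
Best chair for cis: E = 0.00 kcal/mol; best chair for trans: E = 1.14 kcal/mol.
The cis isomer is lower by 1.14 kcal/mol.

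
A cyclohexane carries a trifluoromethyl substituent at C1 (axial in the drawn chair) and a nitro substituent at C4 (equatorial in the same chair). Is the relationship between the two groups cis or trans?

C1 and C4 have opposite parity, so their axial bonds point in opposite directions.
With opposite-parity carbons, two substituents on the same face are one axial and one equatorial; opposite faces give both axial or both equatorial.
Here the groups are axial/equatorial → same face → cis.

cis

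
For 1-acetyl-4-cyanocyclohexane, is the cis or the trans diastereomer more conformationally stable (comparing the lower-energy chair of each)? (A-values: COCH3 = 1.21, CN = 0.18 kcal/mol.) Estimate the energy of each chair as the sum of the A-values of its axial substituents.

At 1,4 positions (parity opposite): cis → (a,e or e,a); trans → (e,e or a,a).
Best chair for cis: E = 0.18 kcal/mol; best chair for trans: E = 0.00 kcal/mol.
The trans isomer is lower by 0.18 kcal/mol.

trans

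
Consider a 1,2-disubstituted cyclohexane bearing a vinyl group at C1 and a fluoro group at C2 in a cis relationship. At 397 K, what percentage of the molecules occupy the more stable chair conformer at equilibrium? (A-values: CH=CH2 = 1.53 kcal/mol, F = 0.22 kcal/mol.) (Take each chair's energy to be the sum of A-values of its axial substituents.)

84.0%

C1 and C2 have opposite parity, so for the cis isomer the two substituents are one axial and one equatorial in each chair.
Chair I (vinyl axial, fluoro equatorial): E = 1.53 kcal/mol; chair II (vinyl equatorial, fluoro axial): E = 0.22 kcal/mol.
ΔG = 1.31 kcal/mol between the two chairs.
K = exp(ΔG/RT) with R = 1.987×10⁻³ kcal mol⁻¹ K⁻¹ and T = 397 K gives K ≈ 5.26.
Fraction in the lower-energy chair = K/(K+1) = 84.0%.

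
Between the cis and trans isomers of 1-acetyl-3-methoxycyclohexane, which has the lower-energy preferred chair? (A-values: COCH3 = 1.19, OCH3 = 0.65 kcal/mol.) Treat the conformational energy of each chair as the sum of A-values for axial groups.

At 1,3 positions (parity same): cis → (e,e or a,a); trans → (a,e or e,a).
Best chair for cis: E = 0.00 kcal/mol; best chair for trans: E = 0.65 kcal/mol.
The cis isomer is lower by 0.65 kcal/mol.

cis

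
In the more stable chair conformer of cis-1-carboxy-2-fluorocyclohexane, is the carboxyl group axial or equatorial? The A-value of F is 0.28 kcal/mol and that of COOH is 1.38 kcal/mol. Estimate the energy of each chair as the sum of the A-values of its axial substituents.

equatorial

C1 and C2 have opposite parity, so for the cis isomer the two substituents are one axial and one equatorial in each chair.
Chair I (fluoro axial, carboxyl equatorial): E = 0.28 kcal/mol.
Chair II (fluoro equatorial, carboxyl axial): E = 1.38 kcal/mol.
Chair I is the more stable (lower-energy) conformer, and in that chair the carboxyl group is equatorial.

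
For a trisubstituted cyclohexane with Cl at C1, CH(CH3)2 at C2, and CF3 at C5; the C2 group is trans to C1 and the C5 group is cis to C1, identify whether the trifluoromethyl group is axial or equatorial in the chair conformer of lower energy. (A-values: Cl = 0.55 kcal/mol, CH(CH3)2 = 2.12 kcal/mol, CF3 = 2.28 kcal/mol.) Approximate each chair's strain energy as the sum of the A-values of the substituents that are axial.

equatorial

Chair I (chloro axial, isopropyl axial, trifluoromethyl axial): E = 4.95 kcal/mol.
Chair II (chloro equatorial, isopropyl equatorial, trifluoromethyl equatorial): E = 0.00 kcal/mol.
Chair II is the more stable (lower-energy) conformer, and in that chair the trifluoromethyl group is equatorial.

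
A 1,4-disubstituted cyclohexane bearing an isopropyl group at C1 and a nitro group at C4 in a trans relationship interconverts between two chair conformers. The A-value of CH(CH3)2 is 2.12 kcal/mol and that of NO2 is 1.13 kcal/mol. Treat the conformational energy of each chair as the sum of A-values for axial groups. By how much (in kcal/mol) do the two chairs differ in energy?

3.25 kcal/mol

C1 and C4 have opposite parity, so for the trans isomer the two substituents are e,e in one chair and a,a in the other.
Chair I (isopropyl axial, nitro axial): E = 3.25 kcal/mol.
Chair II (isopropyl equatorial, nitro equatorial): E = 0.00 kcal/mol.
ΔE = 3.25 − 0.00 = 3.25 kcal/mol; chair II is more stable.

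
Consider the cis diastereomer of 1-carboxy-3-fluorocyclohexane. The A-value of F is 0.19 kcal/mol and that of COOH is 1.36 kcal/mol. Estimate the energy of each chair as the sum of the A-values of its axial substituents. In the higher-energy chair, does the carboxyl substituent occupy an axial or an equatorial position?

axial

C1 and C3 have the same parity, so for the cis isomer the two substituents are e,e in one chair and a,a in the other.
Chair I (fluoro axial, carboxyl axial): E = 1.55 kcal/mol.
Chair II (fluoro equatorial, carboxyl equatorial): E = 0.00 kcal/mol.
Chair I is the less stable (higher-energy) conformer, and in that chair the carboxyl group is axial.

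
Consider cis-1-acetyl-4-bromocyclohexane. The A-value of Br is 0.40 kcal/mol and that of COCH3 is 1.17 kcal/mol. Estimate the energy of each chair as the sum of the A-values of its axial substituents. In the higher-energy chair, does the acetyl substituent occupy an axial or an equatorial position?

axial

C1 and C4 have opposite parity, so for the cis isomer the two substituents are one axial and one equatorial in each chair.
Chair I (bromo axial, acetyl equatorial): E = 0.40 kcal/mol.
Chair II (bromo equatorial, acetyl axial): E = 1.17 kcal/mol.
Chair II is the less stable (higher-energy) conformer, and in that chair the acetyl group is axial.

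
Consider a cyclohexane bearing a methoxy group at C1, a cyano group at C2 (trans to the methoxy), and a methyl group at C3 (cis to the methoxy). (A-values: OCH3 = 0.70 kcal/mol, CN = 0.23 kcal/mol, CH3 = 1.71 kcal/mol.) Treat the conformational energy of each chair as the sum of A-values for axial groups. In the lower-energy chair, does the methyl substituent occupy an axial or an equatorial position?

Chair I (methoxy axial, cyano axial, methyl axial): E = 2.64 kcal/mol.
Chair II (methoxy equatorial, cyano equatorial, methyl equatorial): E = 0.00 kcal/mol.
Chair II is the more stable (lower-energy) conformer, and in that chair the methyl group is equatorial.

equatorial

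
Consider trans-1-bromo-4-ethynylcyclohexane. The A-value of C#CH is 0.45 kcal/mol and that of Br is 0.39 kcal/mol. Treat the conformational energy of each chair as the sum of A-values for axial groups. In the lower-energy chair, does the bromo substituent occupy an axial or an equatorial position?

equatorial

C1 and C4 have opposite parity, so for the trans isomer the two substituents are e,e in one chair and a,a in the other.
Chair I (ethynyl axial, bromo axial): E = 0.84 kcal/mol.
Chair II (ethynyl equatorial, bromo equatorial): E = 0.00 kcal/mol.
Chair II is the more stable (lower-energy) conformer, and in that chair the bromo group is equatorial.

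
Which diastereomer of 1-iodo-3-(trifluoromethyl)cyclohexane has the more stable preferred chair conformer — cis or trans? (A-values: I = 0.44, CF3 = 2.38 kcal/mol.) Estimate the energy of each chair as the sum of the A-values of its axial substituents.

cis

At 1,3 positions (parity same): cis → (e,e or a,a); trans → (a,e or e,a).
Best chair for cis: E = 0.00 kcal/mol; best chair for trans: E = 0.44 kcal/mol.
The cis isomer is lower by 0.44 kcal/mol.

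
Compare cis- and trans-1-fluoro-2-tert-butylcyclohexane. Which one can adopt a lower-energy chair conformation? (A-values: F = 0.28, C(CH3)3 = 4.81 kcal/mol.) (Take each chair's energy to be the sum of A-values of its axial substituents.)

At 1,2 positions (parity opposite): cis → (a,e or e,a); trans → (e,e or a,a).
Best chair for cis: E = 0.28 kcal/mol; best chair for trans: E = 0.00 kcal/mol.
The trans isomer is lower by 0.28 kcal/mol.

trans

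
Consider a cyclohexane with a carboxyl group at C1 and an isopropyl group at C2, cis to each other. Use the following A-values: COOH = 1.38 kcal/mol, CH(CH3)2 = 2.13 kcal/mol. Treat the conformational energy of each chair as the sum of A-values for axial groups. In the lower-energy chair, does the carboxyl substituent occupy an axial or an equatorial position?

axial

C1 and C2 have opposite parity, so for the cis isomer the two substituents are one axial and one equatorial in each chair.
Chair I (carboxyl axial, isopropyl equatorial): E = 1.38 kcal/mol.
Chair II (carboxyl equatorial, isopropyl axial): E = 2.13 kcal/mol.
Chair I is the more stable (lower-energy) conformer, and in that chair the carboxyl group is axial.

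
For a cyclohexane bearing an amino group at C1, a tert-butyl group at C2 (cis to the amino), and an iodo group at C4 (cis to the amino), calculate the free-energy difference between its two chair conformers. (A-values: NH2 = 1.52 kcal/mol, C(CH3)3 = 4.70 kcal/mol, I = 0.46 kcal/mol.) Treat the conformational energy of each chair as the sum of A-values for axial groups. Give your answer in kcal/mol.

Chair I (amino axial, tert-butyl equatorial, iodo equatorial): E = 1.52 kcal/mol.
Chair II (amino equatorial, tert-butyl axial, iodo axial): E = 5.16 kcal/mol.
ΔE = 5.16 − 1.52 = 3.64 kcal/mol; chair I is more stable.

3.64 kcal/mol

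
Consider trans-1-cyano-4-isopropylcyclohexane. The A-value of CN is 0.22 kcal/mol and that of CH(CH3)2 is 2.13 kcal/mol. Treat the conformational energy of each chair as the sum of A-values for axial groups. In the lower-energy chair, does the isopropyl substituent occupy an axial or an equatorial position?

equatorial

C1 and C4 have opposite parity, so for the trans isomer the two substituents are e,e in one chair and a,a in the other.
Chair I (cyano axial, isopropyl axial): E = 2.35 kcal/mol.
Chair II (cyano equatorial, isopropyl equatorial): E = 0.00 kcal/mol.
Chair II is the more stable (lower-energy) conformer, and in that chair the isopropyl group is equatorial.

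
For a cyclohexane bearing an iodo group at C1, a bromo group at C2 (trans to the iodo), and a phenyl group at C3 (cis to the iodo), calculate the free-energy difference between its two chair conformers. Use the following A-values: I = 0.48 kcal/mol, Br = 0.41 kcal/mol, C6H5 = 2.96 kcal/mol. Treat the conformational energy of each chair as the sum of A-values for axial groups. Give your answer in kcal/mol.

Chair I (iodo axial, bromo axial, phenyl axial): E = 3.85 kcal/mol.
Chair II (iodo equatorial, bromo equatorial, phenyl equatorial): E = 0.00 kcal/mol.
ΔE = 3.85 − 0.00 = 3.85 kcal/mol; chair II is more stable.

3.85 kcal/mol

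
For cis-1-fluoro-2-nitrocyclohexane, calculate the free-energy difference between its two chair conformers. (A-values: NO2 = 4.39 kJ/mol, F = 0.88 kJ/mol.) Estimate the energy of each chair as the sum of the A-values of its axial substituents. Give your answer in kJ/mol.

C1 and C2 have opposite parity, so for the cis isomer the two substituents are one axial and one equatorial in each chair.
Chair I (nitro axial, fluoro equatorial): E = 4.39 kJ/mol.
Chair II (nitro equatorial, fluoro axial): E = 0.88 kJ/mol.
ΔE = 4.39 − 0.88 = 3.51 kJ/mol; chair II is more stable.

3.51 kJ/mol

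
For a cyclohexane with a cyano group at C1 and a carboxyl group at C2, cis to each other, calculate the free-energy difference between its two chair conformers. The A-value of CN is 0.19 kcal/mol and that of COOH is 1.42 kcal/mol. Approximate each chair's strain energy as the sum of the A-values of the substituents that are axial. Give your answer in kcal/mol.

C1 and C2 have opposite parity, so for the cis isomer the two substituents are one axial and one equatorial in each chair.
Chair I (cyano axial, carboxyl equatorial): E = 0.19 kcal/mol.
Chair II (cyano equatorial, carboxyl axial): E = 1.42 kcal/mol.
ΔE = 1.42 − 0.19 = 1.23 kcal/mol; chair I is more stable.

1.23 kcal/mol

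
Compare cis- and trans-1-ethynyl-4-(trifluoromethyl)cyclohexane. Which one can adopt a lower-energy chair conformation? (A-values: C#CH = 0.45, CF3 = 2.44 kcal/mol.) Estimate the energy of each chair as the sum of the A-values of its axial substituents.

At 1,4 positions (parity opposite): cis → (a,e or e,a); trans → (e,e or a,a).
Best chair for cis: E = 0.45 kcal/mol; best chair for trans: E = 0.00 kcal/mol.
The trans isomer is lower by 0.45 kcal/mol.

trans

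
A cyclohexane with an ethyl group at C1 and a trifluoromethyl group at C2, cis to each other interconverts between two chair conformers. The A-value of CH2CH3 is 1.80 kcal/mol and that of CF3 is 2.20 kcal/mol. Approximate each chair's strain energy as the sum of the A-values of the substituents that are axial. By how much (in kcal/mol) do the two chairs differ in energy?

0.40 kcal/mol

C1 and C2 have opposite parity, so for the cis isomer the two substituents are one axial and one equatorial in each chair.
Chair I (ethyl axial, trifluoromethyl equatorial): E = 1.80 kcal/mol.
Chair II (ethyl equatorial, trifluoromethyl axial): E = 2.20 kcal/mol.
ΔE = 2.20 − 1.80 = 0.40 kcal/mol; chair I is more stable.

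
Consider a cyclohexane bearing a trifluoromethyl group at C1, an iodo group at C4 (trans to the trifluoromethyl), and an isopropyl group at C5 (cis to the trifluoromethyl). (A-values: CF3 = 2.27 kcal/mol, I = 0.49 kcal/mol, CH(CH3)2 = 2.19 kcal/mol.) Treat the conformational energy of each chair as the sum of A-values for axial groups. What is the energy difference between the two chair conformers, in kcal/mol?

4.95 kcal/mol

Chair I (trifluoromethyl axial, iodo axial, isopropyl axial): E = 4.95 kcal/mol.
Chair II (trifluoromethyl equatorial, iodo equatorial, isopropyl equatorial): E = 0.00 kcal/mol.
ΔE = 4.95 − 0.00 = 4.95 kcal/mol; chair II is more stable.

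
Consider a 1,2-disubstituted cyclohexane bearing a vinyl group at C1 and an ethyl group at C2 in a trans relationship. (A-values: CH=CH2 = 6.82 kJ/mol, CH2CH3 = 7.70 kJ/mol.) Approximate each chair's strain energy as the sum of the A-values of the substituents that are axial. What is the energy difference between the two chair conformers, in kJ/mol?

14.52 kJ/mol

C1 and C2 have opposite parity, so for the trans isomer the two substituents are e,e in one chair and a,a in the other.
Chair I (vinyl axial, ethyl axial): E = 14.52 kJ/mol.
Chair II (vinyl equatorial, ethyl equatorial): E = 0.00 kJ/mol.
ΔE = 14.52 − 0.00 = 14.52 kJ/mol; chair II is more stable.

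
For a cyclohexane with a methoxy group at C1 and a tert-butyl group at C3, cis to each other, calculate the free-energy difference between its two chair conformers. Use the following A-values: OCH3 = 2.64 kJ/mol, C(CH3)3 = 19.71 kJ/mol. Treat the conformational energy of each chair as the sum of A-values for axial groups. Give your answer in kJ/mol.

22.35 kJ/mol

C1 and C3 have the same parity, so for the cis isomer the two substituents are e,e in one chair and a,a in the other.
Chair I (methoxy axial, tert-butyl axial): E = 22.35 kJ/mol.
Chair II (methoxy equatorial, tert-butyl equatorial): E = 0.00 kJ/mol.
ΔE = 22.35 − 0.00 = 22.35 kJ/mol; chair II is more stable.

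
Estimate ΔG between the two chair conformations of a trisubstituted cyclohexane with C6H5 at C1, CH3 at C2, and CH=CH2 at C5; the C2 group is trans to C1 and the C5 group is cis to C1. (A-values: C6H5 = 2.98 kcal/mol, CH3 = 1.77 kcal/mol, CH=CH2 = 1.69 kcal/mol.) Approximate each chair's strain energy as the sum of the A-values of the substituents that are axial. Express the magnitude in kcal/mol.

Chair I (phenyl axial, methyl axial, vinyl axial): E = 6.44 kcal/mol.
Chair II (phenyl equatorial, methyl equatorial, vinyl equatorial): E = 0.00 kcal/mol.
ΔE = 6.44 − 0.00 = 6.44 kcal/mol; chair II is more stable.

6.44 kcal/mol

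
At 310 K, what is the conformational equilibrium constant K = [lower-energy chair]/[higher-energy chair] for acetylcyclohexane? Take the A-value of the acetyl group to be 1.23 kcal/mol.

One chair has the acetyl group axial (E = 1.23 kcal/mol) and the other has it equatorial (E = 0).
ΔG = 1.23 kcal/mol between the two chairs.
K = exp(ΔG/RT) with R = 1.987×10⁻³ kcal mol⁻¹ K⁻¹ and T = 310 K gives K ≈ 7.37.

K ≈ 7.37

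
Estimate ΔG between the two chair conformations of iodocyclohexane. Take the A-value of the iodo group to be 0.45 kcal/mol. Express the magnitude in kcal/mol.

A monosubstituted cyclohexane has one chair with the iodo group axial (E = A = 0.45 kcal/mol) and one with it equatorial (E = 0).
ΔE = 0.45 − 0 = 0.45 kcal/mol.

0.45 kcal/mol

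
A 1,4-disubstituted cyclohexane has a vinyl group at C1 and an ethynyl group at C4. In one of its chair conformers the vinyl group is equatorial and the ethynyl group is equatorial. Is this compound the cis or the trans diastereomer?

C1 and C4 have opposite parity, so their axial bonds point in opposite directions.
With opposite-parity carbons, two substituents on the same face are one axial and one equatorial; opposite faces give both axial or both equatorial.
Here the groups are equatorial/equatorial → opposite face → trans.

trans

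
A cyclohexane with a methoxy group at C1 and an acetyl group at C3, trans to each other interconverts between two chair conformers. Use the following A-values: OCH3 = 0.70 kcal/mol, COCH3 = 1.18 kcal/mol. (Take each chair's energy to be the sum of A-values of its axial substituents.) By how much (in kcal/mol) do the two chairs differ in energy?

0.48 kcal/mol

C1 and C3 have the same parity, so for the trans isomer the two substituents are one axial and one equatorial in each chair.
Chair I (methoxy axial, acetyl equatorial): E = 0.70 kcal/mol.
Chair II (methoxy equatorial, acetyl axial): E = 1.18 kcal/mol.
ΔE = 1.18 − 0.70 = 0.48 kcal/mol; chair I is more stable.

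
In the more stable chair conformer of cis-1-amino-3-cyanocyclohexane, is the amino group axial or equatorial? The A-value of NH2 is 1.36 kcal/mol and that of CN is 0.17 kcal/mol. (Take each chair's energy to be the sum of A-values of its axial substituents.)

equatorial

C1 and C3 have the same parity, so for the cis isomer the two substituents are e,e in one chair and a,a in the other.
Chair I (amino axial, cyano axial): E = 1.53 kcal/mol.
Chair II (amino equatorial, cyano equatorial): E = 0.00 kcal/mol.
Chair II is the more stable (lower-energy) conformer, and in that chair the amino group is equatorial.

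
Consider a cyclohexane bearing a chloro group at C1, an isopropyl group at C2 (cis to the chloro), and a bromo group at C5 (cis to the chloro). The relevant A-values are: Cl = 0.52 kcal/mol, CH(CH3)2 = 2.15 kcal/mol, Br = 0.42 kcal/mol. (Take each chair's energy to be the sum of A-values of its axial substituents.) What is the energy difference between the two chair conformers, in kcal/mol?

1.21 kcal/mol

Chair I (chloro axial, isopropyl equatorial, bromo axial): E = 0.94 kcal/mol.
Chair II (chloro equatorial, isopropyl axial, bromo equatorial): E = 2.15 kcal/mol.
ΔE = 2.15 − 0.94 = 1.21 kcal/mol; chair I is more stable.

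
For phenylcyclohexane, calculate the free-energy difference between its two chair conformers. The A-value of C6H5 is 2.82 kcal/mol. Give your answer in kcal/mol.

A monosubstituted cyclohexane has one chair with the phenyl group axial (E = A = 2.82 kcal/mol) and one with it equatorial (E = 0).
ΔE = 2.82 − 0 = 2.82 kcal/mol.

2.82 kcal/mol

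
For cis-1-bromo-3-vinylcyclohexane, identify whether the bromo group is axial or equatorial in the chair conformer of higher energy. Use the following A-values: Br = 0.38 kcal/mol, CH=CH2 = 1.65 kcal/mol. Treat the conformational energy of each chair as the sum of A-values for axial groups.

axial

C1 and C3 have the same parity, so for the cis isomer the two substituents are e,e in one chair and a,a in the other.
Chair I (bromo axial, vinyl axial): E = 2.03 kcal/mol.
Chair II (bromo equatorial, vinyl equatorial): E = 0.00 kcal/mol.
Chair I is the less stable (higher-energy) conformer, and in that chair the bromo group is axial.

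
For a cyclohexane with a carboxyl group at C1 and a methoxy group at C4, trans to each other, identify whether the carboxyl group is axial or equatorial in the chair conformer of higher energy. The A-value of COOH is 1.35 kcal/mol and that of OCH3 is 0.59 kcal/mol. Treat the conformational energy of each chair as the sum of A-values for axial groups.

axial

C1 and C4 have opposite parity, so for the trans isomer the two substituents are e,e in one chair and a,a in the other.
Chair I (carboxyl axial, methoxy axial): E = 1.94 kcal/mol.
Chair II (carboxyl equatorial, methoxy equatorial): E = 0.00 kcal/mol.
Chair I is the less stable (higher-energy) conformer, and in that chair the carboxyl group is axial.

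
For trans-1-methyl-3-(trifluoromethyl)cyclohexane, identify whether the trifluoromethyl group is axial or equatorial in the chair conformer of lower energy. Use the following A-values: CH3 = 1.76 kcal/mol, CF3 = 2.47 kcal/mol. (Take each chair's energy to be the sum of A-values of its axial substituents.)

C1 and C3 have the same parity, so for the trans isomer the two substituents are one axial and one equatorial in each chair.
Chair I (methyl axial, trifluoromethyl equatorial): E = 1.76 kcal/mol.
Chair II (methyl equatorial, trifluoromethyl axial): E = 2.47 kcal/mol.
Chair I is the more stable (lower-energy) conformer, and in that chair the trifluoromethyl group is equatorial.

equatorial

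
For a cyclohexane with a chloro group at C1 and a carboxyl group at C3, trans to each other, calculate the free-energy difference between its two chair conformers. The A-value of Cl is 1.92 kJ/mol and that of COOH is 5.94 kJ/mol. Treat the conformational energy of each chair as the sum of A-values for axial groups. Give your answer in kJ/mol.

C1 and C3 have the same parity, so for the trans isomer the two substituents are one axial and one equatorial in each chair.
Chair I (chloro axial, carboxyl equatorial): E = 1.92 kJ/mol.
Chair II (chloro equatorial, carboxyl axial): E = 5.94 kJ/mol.
ΔE = 5.94 − 1.92 = 4.02 kJ/mol; chair I is more stable.

4.02 kJ/mol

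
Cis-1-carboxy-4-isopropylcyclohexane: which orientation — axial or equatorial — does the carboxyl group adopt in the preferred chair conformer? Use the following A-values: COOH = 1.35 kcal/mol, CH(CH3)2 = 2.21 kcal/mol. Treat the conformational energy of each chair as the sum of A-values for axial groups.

C1 and C4 have opposite parity, so for the cis isomer the two substituents are one axial and one equatorial in each chair.
Chair I (carboxyl axial, isopropyl equatorial): E = 1.35 kcal/mol.
Chair II (carboxyl equatorial, isopropyl axial): E = 2.21 kcal/mol.
Chair I is the more stable (lower-energy) conformer, and in that chair the carboxyl group is axial.

axial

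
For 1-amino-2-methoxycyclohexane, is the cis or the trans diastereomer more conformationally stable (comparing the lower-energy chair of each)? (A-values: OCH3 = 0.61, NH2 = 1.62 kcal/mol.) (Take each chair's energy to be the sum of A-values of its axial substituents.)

trans

At 1,2 positions (parity opposite): cis → (a,e or e,a); trans → (e,e or a,a).
Best chair for cis: E = 0.61 kcal/mol; best chair for trans: E = 0.00 kcal/mol.
The trans isomer is lower by 0.61 kcal/mol.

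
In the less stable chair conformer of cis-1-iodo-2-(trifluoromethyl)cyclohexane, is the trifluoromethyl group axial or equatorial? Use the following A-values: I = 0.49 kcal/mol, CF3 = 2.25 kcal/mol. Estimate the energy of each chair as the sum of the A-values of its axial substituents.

C1 and C2 have opposite parity, so for the cis isomer the two substituents are one axial and one equatorial in each chair.
Chair I (iodo axial, trifluoromethyl equatorial): E = 0.49 kcal/mol.
Chair II (iodo equatorial, trifluoromethyl axial): E = 2.25 kcal/mol.
Chair II is the less stable (higher-energy) conformer, and in that chair the trifluoromethyl group is axial.

axial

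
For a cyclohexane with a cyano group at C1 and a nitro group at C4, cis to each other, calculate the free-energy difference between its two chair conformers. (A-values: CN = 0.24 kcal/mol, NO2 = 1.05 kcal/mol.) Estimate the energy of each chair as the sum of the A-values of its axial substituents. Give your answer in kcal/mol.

C1 and C4 have opposite parity, so for the cis isomer the two substituents are one axial and one equatorial in each chair.
Chair I (cyano axial, nitro equatorial): E = 0.24 kcal/mol.
Chair II (cyano equatorial, nitro axial): E = 1.05 kcal/mol.
ΔE = 1.05 − 0.24 = 0.81 kcal/mol; chair I is more stable.

0.81 kcal/mol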